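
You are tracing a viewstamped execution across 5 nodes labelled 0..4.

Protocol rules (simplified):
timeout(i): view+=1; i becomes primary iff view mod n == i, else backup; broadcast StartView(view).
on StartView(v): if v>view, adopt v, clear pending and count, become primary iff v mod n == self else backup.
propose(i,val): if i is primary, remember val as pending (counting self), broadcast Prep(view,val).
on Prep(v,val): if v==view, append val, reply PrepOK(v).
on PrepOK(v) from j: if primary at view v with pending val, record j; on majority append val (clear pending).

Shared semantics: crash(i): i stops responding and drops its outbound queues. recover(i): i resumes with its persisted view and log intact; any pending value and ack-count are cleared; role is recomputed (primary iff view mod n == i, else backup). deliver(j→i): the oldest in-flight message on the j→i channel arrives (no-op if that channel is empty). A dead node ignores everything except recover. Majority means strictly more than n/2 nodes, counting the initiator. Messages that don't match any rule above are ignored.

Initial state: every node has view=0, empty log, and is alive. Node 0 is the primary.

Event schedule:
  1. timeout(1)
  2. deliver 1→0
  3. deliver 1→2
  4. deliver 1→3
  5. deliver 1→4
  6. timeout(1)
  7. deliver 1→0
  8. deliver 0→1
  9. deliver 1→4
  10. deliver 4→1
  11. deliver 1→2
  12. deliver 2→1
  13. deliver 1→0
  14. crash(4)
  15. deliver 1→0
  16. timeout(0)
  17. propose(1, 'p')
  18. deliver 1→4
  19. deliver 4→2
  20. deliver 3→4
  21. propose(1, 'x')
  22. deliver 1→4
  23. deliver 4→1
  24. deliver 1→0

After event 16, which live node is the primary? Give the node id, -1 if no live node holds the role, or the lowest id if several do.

[1] timeout(1) → N1(prim v1 [-])
[2] deliver 1→0 → N0(back v1 [-])
[3] deliver 1→2 → N2(back v1 [-])
[4] deliver 1→3 → N3(back v1 [-])
[5] deliver 1→4 → N4(back v1 [-])
[6] timeout(1) → N1(back v2 [-])
[7] deliver 1→0 → N0(back v2 [-])
[8] deliver 0→1 → ∅
[9] deliver 1→4 → N4(back v2 [-])
[10] deliver 4→1 → ∅
[11] deliver 1→2 → N2(prim v2 [-])
[12] deliver 2→1 → ∅
[13] deliver 1→0 → ∅
[14] crash(4) → N4(✗back v2 [-])
[15] deliver 1→0 → ∅
[16] timeout(0) → N0(back v3 [-])

2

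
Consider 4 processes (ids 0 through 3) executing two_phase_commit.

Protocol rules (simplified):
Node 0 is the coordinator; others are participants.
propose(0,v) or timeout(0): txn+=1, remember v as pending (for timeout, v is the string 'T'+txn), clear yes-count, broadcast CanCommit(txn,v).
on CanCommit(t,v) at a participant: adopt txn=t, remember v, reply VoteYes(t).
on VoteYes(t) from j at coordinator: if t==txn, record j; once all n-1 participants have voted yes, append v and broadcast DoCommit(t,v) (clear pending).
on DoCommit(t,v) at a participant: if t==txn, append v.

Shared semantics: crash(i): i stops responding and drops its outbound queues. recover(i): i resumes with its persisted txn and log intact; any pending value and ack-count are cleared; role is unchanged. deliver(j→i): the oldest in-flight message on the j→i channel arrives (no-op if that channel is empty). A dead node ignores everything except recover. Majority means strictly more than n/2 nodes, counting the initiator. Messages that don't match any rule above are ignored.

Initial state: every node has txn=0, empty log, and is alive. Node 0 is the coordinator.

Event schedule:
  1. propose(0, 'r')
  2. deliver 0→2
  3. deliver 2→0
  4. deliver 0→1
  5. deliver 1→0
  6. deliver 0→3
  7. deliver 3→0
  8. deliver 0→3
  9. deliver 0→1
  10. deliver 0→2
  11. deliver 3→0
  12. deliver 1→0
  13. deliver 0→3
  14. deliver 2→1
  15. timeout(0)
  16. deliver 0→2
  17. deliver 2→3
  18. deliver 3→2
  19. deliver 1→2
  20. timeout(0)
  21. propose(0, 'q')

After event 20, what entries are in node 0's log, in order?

e1 propose(0,'r'): 0[coor,t=1,-]
e2 deliver 0→2: 2[part,t=1,-]
e3 deliver 2→0: ·
e4 deliver 0→1: 1[part,t=1,-]
e5 deliver 1→0: ·
e6 deliver 0→3: 3[part,t=1,-]
e7 deliver 3→0: 0[coor,t=1,r]
e8 deliver 0→3: 3[part,t=1,r]
e9 deliver 0→1: 1[part,t=1,r]
e10 deliver 0→2: 2[part,t=1,r]
e11 deliver 3→0: ·
e12 deliver 1→0: ·
e13 deliver 0→3: ·
e14 deliver 2→1: ·
e15 timeout(0): 0[coor,t=2,r]
e16 deliver 0→2: 2[part,t=2,r]
e17 deliver 2→3: ·
e18 deliver 3→2: ·
e19 deliver 1→2: ·
e20 timeout(0): 0[coor,t=3,r]

r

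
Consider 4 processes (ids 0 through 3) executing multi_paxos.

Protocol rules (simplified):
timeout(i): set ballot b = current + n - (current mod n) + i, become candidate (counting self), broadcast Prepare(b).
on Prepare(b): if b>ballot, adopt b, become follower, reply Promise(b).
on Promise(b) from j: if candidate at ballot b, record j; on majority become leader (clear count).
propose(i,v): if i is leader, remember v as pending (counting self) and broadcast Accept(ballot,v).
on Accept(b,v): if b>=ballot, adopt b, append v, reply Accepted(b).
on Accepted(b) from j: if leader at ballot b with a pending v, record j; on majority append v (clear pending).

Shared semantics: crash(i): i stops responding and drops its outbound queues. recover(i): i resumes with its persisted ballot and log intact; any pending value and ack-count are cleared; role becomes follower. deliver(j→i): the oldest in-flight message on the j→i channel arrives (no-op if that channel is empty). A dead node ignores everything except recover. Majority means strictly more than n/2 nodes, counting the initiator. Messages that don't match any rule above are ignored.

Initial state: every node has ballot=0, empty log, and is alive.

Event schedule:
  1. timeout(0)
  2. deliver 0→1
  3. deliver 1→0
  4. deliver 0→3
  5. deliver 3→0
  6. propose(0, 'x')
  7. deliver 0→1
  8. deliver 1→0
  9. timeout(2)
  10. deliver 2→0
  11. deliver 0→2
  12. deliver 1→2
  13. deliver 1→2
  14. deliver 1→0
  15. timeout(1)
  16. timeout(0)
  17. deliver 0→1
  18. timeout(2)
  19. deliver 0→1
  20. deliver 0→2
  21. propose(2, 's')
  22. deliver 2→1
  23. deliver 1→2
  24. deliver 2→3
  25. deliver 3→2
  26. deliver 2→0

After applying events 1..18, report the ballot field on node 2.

step 1 timeout(0): 0={cand,b=4,log=-}
step 2 deliver 0→1: 1={foll,b=4,log=-}
step 3 deliver 1→0: —
step 4 deliver 0→3: 3={foll,b=4,log=-}
step 5 deliver 3→0: 0={lead,b=4,log=-}
step 6 propose(0,'x'): —
step 7 deliver 0→1: 1={foll,b=4,log=x}
step 8 deliver 1→0: —
step 9 timeout(2): 2={cand,b=6,log=-}
step 10 deliver 2→0: 0={foll,b=6,log=-}
step 11 deliver 0→2: —
step 12 deliver 1→2: —
step 13 deliver 1→2: —
step 14 deliver 1→0: —
step 15 timeout(1): 1={cand,b=9,log=x}
step 16 timeout(0): 0={cand,b=8,log=-}
step 17 deliver 0→1: —
step 18 timeout(2): 2={cand,b=10,log=-}

10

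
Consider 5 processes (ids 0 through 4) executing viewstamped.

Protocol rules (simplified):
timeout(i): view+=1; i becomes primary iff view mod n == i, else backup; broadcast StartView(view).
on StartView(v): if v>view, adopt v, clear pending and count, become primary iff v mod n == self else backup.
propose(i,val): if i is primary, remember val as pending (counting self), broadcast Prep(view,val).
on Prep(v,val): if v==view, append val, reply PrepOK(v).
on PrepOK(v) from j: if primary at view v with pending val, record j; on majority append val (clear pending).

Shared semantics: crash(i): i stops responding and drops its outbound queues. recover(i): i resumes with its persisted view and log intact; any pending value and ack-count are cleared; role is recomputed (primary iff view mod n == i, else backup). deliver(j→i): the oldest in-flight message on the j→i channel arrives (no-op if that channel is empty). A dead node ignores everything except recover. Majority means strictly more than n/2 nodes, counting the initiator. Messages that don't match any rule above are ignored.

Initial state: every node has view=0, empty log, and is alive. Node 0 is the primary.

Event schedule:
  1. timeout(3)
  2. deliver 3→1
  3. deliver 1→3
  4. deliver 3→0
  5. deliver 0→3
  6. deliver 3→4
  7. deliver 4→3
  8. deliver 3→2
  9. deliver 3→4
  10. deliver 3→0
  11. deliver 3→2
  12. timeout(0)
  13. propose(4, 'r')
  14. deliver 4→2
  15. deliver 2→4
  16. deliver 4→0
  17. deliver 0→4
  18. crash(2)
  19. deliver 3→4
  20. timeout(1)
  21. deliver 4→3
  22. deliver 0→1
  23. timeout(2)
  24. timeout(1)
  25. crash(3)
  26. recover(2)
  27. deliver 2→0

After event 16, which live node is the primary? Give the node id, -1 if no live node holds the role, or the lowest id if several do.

e1 timeout(3): 3[back,v=1,-]
e2 deliver 3→1: 1[prim,v=1,-]
e3 deliver 1→3: ·
e4 deliver 3→0: 0[back,v=1,-]
e5 deliver 0→3: ·
e6 deliver 3→4: 4[back,v=1,-]
e7 deliver 4→3: ·
e8 deliver 3→2: 2[back,v=1,-]
e9 deliver 3→4: ·
e10 deliver 3→0: ·
e11 deliver 3→2: ·
e12 timeout(0): 0[back,v=2,-]
e13 propose(4,'r'): ·
e14 deliver 4→2: ·
e15 deliver 2→4: ·
e16 deliver 4→0: ·

1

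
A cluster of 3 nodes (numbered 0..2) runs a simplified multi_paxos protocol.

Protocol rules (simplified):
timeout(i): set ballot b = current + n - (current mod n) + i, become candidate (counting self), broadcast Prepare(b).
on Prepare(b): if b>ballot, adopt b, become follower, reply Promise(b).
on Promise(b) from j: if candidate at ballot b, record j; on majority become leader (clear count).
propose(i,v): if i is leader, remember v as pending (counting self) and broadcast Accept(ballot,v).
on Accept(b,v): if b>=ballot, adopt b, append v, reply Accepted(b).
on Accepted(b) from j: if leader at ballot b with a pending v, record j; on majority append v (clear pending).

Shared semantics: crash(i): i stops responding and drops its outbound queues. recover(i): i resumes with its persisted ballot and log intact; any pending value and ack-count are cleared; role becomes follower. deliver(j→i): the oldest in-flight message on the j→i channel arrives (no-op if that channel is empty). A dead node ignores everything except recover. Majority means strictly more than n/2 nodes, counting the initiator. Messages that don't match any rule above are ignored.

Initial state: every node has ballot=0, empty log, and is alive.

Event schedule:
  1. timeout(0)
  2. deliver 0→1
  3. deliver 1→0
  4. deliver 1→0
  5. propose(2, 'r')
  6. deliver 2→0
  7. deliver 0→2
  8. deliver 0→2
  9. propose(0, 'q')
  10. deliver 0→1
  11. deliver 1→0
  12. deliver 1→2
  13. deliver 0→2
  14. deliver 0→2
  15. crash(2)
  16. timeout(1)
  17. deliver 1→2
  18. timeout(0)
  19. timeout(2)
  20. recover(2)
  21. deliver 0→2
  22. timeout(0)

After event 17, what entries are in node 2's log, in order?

after 1 — timeout(0): n0:cand/b3/[-]
after 2 — deliver 0→1: n1:foll/b3/[-]
after 3 — deliver 1→0: n0:lead/b3/[-]
after 4 — deliver 1→0: ·
after 5 — propose(2,'r'): ·
after 6 — deliver 2→0: ·
after 7 — deliver 0→2: n2:foll/b3/[-]
after 8 — deliver 0→2: ·
after 9 — propose(0,'q'): ·
after 10 — deliver 0→1: n1:foll/b3/[q]
after 11 — deliver 1→0: n0:lead/b3/[q]
after 12 — deliver 1→2: ·
after 13 — deliver 0→2: n2:foll/b3/[q]
after 14 — deliver 0→2: ·
after 15 — crash(2): n2:✗foll/b3/[q]
after 16 — timeout(1): n1:cand/b7/[q]
after 17 — deliver 1→2: ·

q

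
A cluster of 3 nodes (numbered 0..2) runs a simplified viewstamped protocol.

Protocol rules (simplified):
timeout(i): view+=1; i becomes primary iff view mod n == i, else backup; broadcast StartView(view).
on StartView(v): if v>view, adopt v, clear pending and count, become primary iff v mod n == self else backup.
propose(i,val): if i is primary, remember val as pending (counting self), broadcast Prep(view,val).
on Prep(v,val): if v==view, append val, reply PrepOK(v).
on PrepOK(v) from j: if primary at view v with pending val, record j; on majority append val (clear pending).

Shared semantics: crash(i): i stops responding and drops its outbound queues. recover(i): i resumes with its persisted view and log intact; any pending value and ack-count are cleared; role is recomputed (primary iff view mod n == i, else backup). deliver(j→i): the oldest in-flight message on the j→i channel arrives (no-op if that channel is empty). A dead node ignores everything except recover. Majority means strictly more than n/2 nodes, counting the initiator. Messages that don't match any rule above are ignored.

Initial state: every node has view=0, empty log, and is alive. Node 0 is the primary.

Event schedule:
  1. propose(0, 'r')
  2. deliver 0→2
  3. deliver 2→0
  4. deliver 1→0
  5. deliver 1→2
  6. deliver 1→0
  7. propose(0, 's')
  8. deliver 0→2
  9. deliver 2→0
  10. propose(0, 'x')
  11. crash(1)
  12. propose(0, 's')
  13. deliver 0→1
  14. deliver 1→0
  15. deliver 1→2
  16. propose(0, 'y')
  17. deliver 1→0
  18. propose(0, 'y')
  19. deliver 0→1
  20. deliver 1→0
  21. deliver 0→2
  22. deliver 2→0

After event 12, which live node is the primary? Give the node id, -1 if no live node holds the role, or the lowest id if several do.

0

step 1 propose(0,'r'): —
step 2 deliver 0→2: 2={back,v=0,log=r}
step 3 deliver 2→0: 0={prim,v=0,log=r}
step 4 deliver 1→0: —
step 5 deliver 1→2: —
step 6 deliver 1→0: —
step 7 propose(0,'s'): —
step 8 deliver 0→2: 2={back,v=0,log=r,s}
step 9 deliver 2→0: 0={prim,v=0,log=r,s}
step 10 propose(0,'x'): —
step 11 crash(1): 1={✗back,v=0,log=-}
step 12 propose(0,'s'): —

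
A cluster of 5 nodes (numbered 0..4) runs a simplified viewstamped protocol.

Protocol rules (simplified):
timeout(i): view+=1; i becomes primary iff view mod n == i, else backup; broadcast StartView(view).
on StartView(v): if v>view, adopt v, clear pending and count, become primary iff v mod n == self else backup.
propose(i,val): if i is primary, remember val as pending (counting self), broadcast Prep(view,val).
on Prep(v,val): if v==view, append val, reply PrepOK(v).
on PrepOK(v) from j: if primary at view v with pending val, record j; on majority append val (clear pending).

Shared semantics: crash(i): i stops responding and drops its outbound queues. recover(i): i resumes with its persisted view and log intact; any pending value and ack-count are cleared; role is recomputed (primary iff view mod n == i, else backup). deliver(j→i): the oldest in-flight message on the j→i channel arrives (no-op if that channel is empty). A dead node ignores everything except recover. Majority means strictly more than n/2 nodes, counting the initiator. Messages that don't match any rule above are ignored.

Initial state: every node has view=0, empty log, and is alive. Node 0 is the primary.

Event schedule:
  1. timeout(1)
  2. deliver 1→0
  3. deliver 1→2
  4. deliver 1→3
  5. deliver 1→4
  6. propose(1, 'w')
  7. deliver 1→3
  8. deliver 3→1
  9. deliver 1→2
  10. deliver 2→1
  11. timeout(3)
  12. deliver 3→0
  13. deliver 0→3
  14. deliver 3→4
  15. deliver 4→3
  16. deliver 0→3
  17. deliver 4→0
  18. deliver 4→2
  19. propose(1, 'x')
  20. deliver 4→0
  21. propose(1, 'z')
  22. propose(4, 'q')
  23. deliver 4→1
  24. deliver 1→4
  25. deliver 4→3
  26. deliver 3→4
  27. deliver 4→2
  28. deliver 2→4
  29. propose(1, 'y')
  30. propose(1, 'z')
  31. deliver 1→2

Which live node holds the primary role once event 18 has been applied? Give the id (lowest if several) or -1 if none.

1

1. timeout(1):  <1:prim v1 ->
2. deliver 1→0:  <0:back v1 ->
3. deliver 1→2:  <2:back v1 ->
4. deliver 1→3:  <3:back v1 ->
5. deliver 1→4:  <4:back v1 ->
6. propose(1,'w'):  nop
7. deliver 1→3:  <3:back v1 w>
8. deliver 3→1:  nop
9. deliver 1→2:  <2:back v1 w>
10. deliver 2→1:  <1:prim v1 w>
11. timeout(3):  <3:back v2 w>
12. deliver 3→0:  <0:back v2 ->
13. deliver 0→3:  nop
14. deliver 3→4:  <4:back v2 ->
15. deliver 4→3:  nop
16. deliver 0→3:  nop
17. deliver 4→0:  nop
18. deliver 4→2:  nop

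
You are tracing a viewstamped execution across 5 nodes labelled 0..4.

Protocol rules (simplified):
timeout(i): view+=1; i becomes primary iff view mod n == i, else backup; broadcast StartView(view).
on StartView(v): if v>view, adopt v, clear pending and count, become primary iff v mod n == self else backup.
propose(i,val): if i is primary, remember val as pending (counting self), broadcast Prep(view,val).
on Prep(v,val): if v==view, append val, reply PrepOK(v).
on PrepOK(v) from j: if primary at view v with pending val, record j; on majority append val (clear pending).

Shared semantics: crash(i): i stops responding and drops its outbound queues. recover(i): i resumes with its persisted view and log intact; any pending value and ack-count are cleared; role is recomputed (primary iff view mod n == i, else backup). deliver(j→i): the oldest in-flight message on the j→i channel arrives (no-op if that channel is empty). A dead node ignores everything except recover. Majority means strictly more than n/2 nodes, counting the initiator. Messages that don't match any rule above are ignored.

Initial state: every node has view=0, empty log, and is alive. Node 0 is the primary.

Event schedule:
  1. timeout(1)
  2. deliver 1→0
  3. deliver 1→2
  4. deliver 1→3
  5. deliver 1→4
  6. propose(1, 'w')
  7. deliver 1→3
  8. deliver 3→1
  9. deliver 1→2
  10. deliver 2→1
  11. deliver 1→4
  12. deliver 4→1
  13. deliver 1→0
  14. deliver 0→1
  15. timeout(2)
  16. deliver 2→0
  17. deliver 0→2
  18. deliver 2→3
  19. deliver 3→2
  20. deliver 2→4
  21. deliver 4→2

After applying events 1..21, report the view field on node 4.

2

e1 timeout(1): 1[prim,v=1,-]
e2 deliver 1→0: 0[back,v=1,-]
e3 deliver 1→2: 2[back,v=1,-]
e4 deliver 1→3: 3[back,v=1,-]
e5 deliver 1→4: 4[back,v=1,-]
e6 propose(1,'w'): ·
e7 deliver 1→3: 3[back,v=1,w]
e8 deliver 3→1: ·
e9 deliver 1→2: 2[back,v=1,w]
e10 deliver 2→1: 1[prim,v=1,w]
e11 deliver 1→4: 4[back,v=1,w]
e12 deliver 4→1: ·
e13 deliver 1→0: 0[back,v=1,w]
e14 deliver 0→1: ·
e15 timeout(2): 2[prim,v=2,w]
e16 deliver 2→0: 0[back,v=2,w]
e17 deliver 0→2: ·
e18 deliver 2→3: 3[back,v=2,w]
e19 deliver 3→2: ·
e20 deliver 2→4: 4[back,v=2,w]
e21 deliver 4→2: ·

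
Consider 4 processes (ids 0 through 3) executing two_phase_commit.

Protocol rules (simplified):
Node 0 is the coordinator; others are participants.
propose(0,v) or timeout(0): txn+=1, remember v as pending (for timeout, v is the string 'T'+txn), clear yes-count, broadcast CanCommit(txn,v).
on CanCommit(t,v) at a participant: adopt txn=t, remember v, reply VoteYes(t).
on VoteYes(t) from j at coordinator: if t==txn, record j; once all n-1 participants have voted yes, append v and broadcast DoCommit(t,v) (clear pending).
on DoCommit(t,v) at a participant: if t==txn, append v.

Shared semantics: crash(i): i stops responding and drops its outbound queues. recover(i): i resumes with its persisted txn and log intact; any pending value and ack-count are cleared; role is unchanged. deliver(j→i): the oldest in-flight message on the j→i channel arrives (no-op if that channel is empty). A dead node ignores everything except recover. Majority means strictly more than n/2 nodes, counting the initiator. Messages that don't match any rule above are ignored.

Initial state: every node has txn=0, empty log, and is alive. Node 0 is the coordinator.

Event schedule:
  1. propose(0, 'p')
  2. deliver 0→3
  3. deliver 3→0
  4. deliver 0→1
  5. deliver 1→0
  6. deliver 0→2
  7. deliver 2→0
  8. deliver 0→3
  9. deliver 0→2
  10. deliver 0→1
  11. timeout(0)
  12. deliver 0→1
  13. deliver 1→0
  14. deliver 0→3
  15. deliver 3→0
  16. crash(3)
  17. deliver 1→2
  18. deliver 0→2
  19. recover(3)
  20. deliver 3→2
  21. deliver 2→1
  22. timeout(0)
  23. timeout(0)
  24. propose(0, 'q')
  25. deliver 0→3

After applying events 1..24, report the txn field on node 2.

2

e1 propose(0,'p'): 0[coor,t=1,-]
e2 deliver 0→3: 3[part,t=1,-]
e3 deliver 3→0: ·
e4 deliver 0→1: 1[part,t=1,-]
e5 deliver 1→0: ·
e6 deliver 0→2: 2[part,t=1,-]
e7 deliver 2→0: 0[coor,t=1,p]
e8 deliver 0→3: 3[part,t=1,p]
e9 deliver 0→2: 2[part,t=1,p]
e10 deliver 0→1: 1[part,t=1,p]
e11 timeout(0): 0[coor,t=2,p]
e12 deliver 0→1: 1[part,t=2,p]
e13 deliver 1→0: ·
e14 deliver 0→3: 3[part,t=2,p]
e15 deliver 3→0: ·
e16 crash(3): 3[✗part,t=2,p]
e17 deliver 1→2: ·
e18 deliver 0→2: 2[part,t=2,p]
e19 recover(3): 3[part,t=2,p]
e20 deliver 3→2: ·
e21 deliver 2→1: ·
e22 timeout(0): 0[coor,t=3,p]
e23 timeout(0): 0[coor,t=4,p]
e24 propose(0,'q'): 0[coor,t=5,p]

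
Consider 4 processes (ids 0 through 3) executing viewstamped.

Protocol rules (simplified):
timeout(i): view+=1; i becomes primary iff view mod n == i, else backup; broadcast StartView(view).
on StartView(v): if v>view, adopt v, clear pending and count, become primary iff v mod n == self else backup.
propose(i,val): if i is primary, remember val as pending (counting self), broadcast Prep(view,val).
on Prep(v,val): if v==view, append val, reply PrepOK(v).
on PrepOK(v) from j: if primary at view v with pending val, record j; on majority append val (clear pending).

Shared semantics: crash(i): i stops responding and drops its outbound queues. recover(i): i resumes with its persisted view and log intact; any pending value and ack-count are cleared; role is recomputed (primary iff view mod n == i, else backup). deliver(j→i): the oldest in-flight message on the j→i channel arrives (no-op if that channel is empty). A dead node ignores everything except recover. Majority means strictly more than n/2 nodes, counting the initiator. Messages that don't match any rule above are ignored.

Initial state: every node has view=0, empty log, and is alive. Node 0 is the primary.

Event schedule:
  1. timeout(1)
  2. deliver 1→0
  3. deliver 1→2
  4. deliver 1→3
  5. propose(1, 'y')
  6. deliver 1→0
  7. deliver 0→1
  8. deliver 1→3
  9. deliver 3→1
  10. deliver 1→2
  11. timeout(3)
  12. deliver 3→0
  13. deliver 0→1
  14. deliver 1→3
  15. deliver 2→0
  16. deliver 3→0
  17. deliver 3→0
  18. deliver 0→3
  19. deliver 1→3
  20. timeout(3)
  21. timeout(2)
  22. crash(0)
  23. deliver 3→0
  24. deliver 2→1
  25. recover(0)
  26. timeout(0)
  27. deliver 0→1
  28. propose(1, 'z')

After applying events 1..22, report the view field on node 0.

2

1. timeout(1):  <1:prim v1 ->
2. deliver 1→0:  <0:back v1 ->
3. deliver 1→2:  <2:back v1 ->
4. deliver 1→3:  <3:back v1 ->
5. propose(1,'y'):  nop
6. deliver 1→0:  <0:back v1 y>
7. deliver 0→1:  nop
8. deliver 1→3:  <3:back v1 y>
9. deliver 3→1:  <1:prim v1 y>
10. deliver 1→2:  <2:back v1 y>
11. timeout(3):  <3:back v2 y>
12. deliver 3→0:  <0:back v2 y>
13. deliver 0→1:  nop
14. deliver 1→3:  nop
15. deliver 2→0:  nop
16. deliver 3→0:  nop
17. deliver 3→0:  nop
18. deliver 0→3:  nop
19. deliver 1→3:  nop
20. timeout(3):  <3:prim v3 y>
21. timeout(2):  <2:prim v2 y>
22. crash(0):  <0:✗back v2 y>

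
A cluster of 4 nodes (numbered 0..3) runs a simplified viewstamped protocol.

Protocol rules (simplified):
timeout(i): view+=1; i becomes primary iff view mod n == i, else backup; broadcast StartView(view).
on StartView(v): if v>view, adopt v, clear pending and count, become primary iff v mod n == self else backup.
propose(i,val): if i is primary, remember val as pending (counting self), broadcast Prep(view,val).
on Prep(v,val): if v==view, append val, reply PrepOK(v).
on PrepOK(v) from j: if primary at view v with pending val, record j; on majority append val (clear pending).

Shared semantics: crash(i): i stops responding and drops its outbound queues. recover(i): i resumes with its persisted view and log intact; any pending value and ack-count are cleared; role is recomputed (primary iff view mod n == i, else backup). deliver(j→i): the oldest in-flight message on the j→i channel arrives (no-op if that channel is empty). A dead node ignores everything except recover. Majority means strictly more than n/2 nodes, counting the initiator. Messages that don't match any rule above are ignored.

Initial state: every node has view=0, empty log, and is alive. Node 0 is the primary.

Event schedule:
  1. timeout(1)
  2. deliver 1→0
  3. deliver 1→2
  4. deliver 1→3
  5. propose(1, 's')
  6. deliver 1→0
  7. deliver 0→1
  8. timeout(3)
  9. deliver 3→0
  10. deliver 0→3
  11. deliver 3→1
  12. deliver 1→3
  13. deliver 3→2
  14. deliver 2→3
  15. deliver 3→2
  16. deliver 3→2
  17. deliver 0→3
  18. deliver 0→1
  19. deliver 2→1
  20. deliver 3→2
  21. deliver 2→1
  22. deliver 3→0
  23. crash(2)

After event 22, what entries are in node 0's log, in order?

s

[1] timeout(1) → N1(prim v1 [-])
[2] deliver 1→0 → N0(back v1 [-])
[3] deliver 1→2 → N2(back v1 [-])
[4] deliver 1→3 → N3(back v1 [-])
[5] propose(1,'s') → ∅
[6] deliver 1→0 → N0(back v1 [s])
[7] deliver 0→1 → ∅
[8] timeout(3) → N3(back v2 [-])
[9] deliver 3→0 → N0(back v2 [s])
[10] deliver 0→3 → ∅
[11] deliver 3→1 → N1(back v2 [-])
[12] deliver 1→3 → ∅
[13] deliver 3→2 → N2(prim v2 [-])
[14] deliver 2→3 → ∅
[15] deliver 3→2 → ∅
[16] deliver 3→2 → ∅
[17] deliver 0→3 → ∅
[18] deliver 0→1 → ∅
[19] deliver 2→1 → ∅
[20] deliver 3→2 → ∅
[21] deliver 2→1 → ∅
[22] deliver 3→0 → ∅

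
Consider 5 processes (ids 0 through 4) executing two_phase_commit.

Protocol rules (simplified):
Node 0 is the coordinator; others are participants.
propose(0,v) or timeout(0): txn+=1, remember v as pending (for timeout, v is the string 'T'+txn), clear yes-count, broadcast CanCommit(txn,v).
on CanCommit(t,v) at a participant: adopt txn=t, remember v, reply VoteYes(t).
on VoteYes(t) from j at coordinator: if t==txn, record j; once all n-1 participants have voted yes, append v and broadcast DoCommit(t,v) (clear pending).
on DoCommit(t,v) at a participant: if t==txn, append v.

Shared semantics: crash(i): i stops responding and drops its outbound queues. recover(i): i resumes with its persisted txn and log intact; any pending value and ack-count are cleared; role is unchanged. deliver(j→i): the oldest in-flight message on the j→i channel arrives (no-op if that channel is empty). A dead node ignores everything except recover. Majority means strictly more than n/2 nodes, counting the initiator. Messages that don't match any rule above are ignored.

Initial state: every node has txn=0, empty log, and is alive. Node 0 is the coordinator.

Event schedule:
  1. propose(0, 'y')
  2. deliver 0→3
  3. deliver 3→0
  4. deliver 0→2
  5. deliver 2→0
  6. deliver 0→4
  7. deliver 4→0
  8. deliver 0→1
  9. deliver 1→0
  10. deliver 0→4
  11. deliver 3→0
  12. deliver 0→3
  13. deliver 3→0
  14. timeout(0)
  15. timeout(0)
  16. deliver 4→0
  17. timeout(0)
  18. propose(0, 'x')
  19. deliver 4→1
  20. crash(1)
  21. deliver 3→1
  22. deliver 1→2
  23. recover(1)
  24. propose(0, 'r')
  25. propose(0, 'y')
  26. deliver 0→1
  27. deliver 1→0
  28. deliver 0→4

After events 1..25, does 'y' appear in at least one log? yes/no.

[1] propose(0,'y') → N0(coor t1 [-])
[2] deliver 0→3 → N3(part t1 [-])
[3] deliver 3→0 → ∅
[4] deliver 0→2 → N2(part t1 [-])
[5] deliver 2→0 → ∅
[6] deliver 0→4 → N4(part t1 [-])
[7] deliver 4→0 → ∅
[8] deliver 0→1 → N1(part t1 [-])
[9] deliver 1→0 → N0(coor t1 [y])
[10] deliver 0→4 → N4(part t1 [y])
[11] deliver 3→0 → ∅
[12] deliver 0→3 → N3(part t1 [y])
[13] deliver 3→0 → ∅
[14] timeout(0) → N0(coor t2 [y])
[15] timeout(0) → N0(coor t3 [y])
[16] deliver 4→0 → ∅
[17] timeout(0) → N0(coor t4 [y])
[18] propose(0,'x') → N0(coor t5 [y])
[19] deliver 4→1 → ∅
[20] crash(1) → N1(✗part t1 [-])
[21] deliver 3→1 → ∅
[22] deliver 1→2 → ∅
[23] recover(1) → N1(part t1 [-])
[24] propose(0,'r') → N0(coor t6 [y])
[25] propose(0,'y') → N0(coor t7 [y])

yes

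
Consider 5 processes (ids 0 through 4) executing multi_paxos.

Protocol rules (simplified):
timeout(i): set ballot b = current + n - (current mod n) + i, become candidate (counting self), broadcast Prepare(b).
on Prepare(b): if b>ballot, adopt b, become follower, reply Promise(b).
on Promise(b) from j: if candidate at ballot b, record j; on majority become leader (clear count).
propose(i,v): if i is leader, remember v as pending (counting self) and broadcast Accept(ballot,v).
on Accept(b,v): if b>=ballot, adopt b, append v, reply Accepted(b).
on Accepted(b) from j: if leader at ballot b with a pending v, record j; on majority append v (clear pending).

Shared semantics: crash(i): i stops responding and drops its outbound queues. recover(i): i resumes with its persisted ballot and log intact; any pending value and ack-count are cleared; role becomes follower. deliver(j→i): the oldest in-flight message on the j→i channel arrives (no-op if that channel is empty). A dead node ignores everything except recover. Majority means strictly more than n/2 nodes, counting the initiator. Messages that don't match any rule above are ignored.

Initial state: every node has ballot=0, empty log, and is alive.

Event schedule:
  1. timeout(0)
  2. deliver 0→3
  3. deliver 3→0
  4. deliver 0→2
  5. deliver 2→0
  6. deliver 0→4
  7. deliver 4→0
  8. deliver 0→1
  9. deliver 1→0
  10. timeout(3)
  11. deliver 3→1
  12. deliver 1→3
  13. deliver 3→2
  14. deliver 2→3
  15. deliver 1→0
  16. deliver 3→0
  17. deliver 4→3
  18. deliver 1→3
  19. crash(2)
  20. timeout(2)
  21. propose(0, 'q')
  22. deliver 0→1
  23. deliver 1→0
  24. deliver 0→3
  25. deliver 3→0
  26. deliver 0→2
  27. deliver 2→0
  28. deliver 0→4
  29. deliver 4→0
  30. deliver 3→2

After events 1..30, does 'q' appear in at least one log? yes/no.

no

[1] timeout(0) → N0(cand b5 [-])
[2] deliver 0→3 → N3(foll b5 [-])
[3] deliver 3→0 → ∅
[4] deliver 0→2 → N2(foll b5 [-])
[5] deliver 2→0 → N0(lead b5 [-])
[6] deliver 0→4 → N4(foll b5 [-])
[7] deliver 4→0 → ∅
[8] deliver 0→1 → N1(foll b5 [-])
[9] deliver 1→0 → ∅
[10] timeout(3) → N3(cand b13 [-])
[11] deliver 3→1 → N1(foll b13 [-])
[12] deliver 1→3 → ∅
[13] deliver 3→2 → N2(foll b13 [-])
[14] deliver 2→3 → N3(lead b13 [-])
[15] deliver 1→0 → ∅
[16] deliver 3→0 → N0(foll b13 [-])
[17] deliver 4→3 → ∅
[18] deliver 1→3 → ∅
[19] crash(2) → N2(✗foll b13 [-])
[20] timeout(2) → ∅
[21] propose(0,'q') → ∅
[22] deliver 0→1 → ∅
[23] deliver 1→0 → ∅
[24] deliver 0→3 → ∅
[25] deliver 3→0 → ∅
[26] deliver 0→2 → ∅
[27] deliver 2→0 → ∅
[28] deliver 0→4 → ∅
[29] deliver 4→0 → ∅
[30] deliver 3→2 → ∅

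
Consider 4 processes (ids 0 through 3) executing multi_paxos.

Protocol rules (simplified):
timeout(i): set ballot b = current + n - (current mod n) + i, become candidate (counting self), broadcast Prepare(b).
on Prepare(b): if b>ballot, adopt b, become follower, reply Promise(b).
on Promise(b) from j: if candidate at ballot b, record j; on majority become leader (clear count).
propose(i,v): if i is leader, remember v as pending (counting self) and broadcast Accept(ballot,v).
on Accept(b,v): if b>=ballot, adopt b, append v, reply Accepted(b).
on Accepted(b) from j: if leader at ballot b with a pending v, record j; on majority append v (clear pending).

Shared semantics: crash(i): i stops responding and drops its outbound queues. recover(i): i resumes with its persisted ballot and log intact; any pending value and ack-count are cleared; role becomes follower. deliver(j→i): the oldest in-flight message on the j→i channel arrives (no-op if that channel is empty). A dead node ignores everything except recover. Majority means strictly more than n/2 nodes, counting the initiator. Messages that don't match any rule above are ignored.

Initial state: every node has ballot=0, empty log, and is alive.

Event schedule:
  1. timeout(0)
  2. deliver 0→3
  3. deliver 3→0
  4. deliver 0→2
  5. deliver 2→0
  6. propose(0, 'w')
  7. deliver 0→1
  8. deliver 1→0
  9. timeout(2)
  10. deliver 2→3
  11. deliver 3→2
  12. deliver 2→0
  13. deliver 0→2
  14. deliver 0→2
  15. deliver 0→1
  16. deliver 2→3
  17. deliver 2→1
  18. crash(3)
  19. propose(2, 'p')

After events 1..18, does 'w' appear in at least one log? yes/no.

yes

[1] timeout(0) → N0(cand b4 [-])
[2] deliver 0→3 → N3(foll b4 [-])
[3] deliver 3→0 → ∅
[4] deliver 0→2 → N2(foll b4 [-])
[5] deliver 2→0 → N0(lead b4 [-])
[6] propose(0,'w') → ∅
[7] deliver 0→1 → N1(foll b4 [-])
[8] deliver 1→0 → ∅
[9] timeout(2) → N2(cand b10 [-])
[10] deliver 2→3 → N3(foll b10 [-])
[11] deliver 3→2 → ∅
[12] deliver 2→0 → N0(foll b10 [-])
[13] deliver 0→2 → ∅
[14] deliver 0→2 → N2(lead b10 [-])
[15] deliver 0→1 → N1(foll b4 [w])
[16] deliver 2→3 → ∅
[17] deliver 2→1 → N1(foll b10 [w])
[18] crash(3) → N3(✗foll b10 [-])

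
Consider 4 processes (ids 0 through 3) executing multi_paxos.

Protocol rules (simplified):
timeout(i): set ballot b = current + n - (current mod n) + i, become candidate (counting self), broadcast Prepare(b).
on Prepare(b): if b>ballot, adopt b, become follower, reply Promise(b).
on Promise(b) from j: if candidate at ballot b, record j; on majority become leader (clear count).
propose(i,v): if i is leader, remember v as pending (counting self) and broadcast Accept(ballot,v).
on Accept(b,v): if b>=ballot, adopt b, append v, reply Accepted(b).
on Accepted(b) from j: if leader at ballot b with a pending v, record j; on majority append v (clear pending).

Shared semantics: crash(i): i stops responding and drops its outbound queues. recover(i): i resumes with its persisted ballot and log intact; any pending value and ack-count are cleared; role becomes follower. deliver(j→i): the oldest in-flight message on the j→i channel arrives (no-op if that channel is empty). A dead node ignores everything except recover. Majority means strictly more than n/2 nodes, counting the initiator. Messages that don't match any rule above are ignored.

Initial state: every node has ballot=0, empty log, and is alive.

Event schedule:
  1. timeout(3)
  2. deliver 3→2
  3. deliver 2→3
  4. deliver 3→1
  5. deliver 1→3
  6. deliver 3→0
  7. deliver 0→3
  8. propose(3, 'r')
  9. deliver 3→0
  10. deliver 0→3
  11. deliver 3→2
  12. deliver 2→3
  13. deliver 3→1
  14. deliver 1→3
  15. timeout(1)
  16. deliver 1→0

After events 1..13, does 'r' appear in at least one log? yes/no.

[1] timeout(3) → N3(cand b7 [-])
[2] deliver 3→2 → N2(foll b7 [-])
[3] deliver 2→3 → ∅
[4] deliver 3→1 → N1(foll b7 [-])
[5] deliver 1→3 → N3(lead b7 [-])
[6] deliver 3→0 → N0(foll b7 [-])
[7] deliver 0→3 → ∅
[8] propose(3,'r') → ∅
[9] deliver 3→0 → N0(foll b7 [r])
[10] deliver 0→3 → ∅
[11] deliver 3→2 → N2(foll b7 [r])
[12] deliver 2→3 → N3(lead b7 [r])
[13] deliver 3→1 → N1(foll b7 [r])

yes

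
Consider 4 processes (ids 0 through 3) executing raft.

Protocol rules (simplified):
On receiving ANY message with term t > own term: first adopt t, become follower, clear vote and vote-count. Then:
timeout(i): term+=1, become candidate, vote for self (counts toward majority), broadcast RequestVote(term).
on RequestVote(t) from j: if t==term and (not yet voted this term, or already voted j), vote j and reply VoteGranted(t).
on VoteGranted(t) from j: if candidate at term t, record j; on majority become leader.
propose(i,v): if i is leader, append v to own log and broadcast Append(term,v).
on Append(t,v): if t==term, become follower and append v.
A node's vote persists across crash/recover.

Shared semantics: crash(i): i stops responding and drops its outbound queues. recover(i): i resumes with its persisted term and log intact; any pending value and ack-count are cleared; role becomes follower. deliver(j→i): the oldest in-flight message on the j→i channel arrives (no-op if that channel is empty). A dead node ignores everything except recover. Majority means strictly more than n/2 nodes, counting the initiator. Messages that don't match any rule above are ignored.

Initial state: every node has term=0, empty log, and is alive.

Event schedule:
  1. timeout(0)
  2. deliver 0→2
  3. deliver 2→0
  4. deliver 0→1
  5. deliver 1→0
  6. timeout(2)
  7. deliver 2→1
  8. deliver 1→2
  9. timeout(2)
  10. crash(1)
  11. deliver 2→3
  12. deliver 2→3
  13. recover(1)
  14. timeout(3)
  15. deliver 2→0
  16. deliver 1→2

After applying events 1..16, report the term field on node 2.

3

e1 timeout(0): 0[cand,t=1,-]
e2 deliver 0→2: 2[foll,t=1,-]
e3 deliver 2→0: ·
e4 deliver 0→1: 1[foll,t=1,-]
e5 deliver 1→0: 0[lead,t=1,-]
e6 timeout(2): 2[cand,t=2,-]
e7 deliver 2→1: 1[foll,t=2,-]
e8 deliver 1→2: ·
e9 timeout(2): 2[cand,t=3,-]
e10 crash(1): 1[✗foll,t=2,-]
e11 deliver 2→3: 3[foll,t=2,-]
e12 deliver 2→3: 3[foll,t=3,-]
e13 recover(1): 1[foll,t=2,-]
e14 timeout(3): 3[cand,t=4,-]
e15 deliver 2→0: 0[foll,t=2,-]
e16 deliver 1→2: ·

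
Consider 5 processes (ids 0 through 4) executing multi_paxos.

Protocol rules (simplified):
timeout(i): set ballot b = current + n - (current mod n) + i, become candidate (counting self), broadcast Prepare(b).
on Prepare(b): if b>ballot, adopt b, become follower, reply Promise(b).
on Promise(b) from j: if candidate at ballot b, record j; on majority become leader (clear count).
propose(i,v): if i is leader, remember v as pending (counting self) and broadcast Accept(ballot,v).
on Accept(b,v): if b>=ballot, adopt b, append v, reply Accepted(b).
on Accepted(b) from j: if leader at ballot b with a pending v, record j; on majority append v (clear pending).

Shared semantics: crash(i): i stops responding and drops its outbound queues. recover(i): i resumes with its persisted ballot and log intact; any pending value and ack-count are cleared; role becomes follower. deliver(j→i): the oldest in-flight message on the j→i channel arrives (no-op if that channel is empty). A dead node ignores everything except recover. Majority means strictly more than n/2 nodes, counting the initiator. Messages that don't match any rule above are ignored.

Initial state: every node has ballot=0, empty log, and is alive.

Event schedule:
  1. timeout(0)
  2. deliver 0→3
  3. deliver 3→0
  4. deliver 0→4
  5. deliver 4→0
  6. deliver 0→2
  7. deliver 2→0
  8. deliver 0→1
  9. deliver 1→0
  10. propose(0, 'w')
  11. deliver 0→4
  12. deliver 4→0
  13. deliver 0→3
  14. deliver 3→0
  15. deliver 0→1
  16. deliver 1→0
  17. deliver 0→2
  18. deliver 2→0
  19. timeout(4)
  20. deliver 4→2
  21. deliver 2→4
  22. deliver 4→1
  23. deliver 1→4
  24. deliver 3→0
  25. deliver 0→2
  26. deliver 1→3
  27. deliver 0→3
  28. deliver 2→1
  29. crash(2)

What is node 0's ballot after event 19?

[1] timeout(0) → N0(cand b5 [-])
[2] deliver 0→3 → N3(foll b5 [-])
[3] deliver 3→0 → ∅
[4] deliver 0→4 → N4(foll b5 [-])
[5] deliver 4→0 → N0(lead b5 [-])
[6] deliver 0→2 → N2(foll b5 [-])
[7] deliver 2→0 → ∅
[8] deliver 0→1 → N1(foll b5 [-])
[9] deliver 1→0 → ∅
[10] propose(0,'w') → ∅
[11] deliver 0→4 → N4(foll b5 [w])
[12] deliver 4→0 → ∅
[13] deliver 0→3 → N3(foll b5 [w])
[14] deliver 3→0 → N0(lead b5 [w])
[15] deliver 0→1 → N1(foll b5 [w])
[16] deliver 1→0 → ∅
[17] deliver 0→2 → N2(foll b5 [w])
[18] deliver 2→0 → ∅
[19] timeout(4) → N4(cand b14 [w])

5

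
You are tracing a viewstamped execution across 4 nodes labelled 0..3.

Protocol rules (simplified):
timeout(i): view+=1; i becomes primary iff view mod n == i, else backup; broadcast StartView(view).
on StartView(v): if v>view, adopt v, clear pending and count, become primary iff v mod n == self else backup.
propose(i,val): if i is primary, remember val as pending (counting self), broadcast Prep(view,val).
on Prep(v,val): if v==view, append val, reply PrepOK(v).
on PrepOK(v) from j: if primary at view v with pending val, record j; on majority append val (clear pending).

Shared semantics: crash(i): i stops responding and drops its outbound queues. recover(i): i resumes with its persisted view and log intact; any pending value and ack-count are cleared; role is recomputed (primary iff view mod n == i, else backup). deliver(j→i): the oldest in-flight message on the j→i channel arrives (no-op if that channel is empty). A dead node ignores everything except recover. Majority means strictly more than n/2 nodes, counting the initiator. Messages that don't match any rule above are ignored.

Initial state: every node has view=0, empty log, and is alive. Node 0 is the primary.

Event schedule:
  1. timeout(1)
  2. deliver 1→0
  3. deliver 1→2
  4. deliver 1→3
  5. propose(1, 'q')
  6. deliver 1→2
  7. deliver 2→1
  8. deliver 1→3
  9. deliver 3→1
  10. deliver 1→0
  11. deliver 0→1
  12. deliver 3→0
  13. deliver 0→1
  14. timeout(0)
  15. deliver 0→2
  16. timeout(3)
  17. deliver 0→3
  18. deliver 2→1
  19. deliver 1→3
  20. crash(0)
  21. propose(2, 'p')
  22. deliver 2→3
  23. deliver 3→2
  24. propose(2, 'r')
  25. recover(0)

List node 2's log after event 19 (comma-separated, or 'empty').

q

after 1 — timeout(1): n1:prim/v1/[-]
after 2 — deliver 1→0: n0:back/v1/[-]
after 3 — deliver 1→2: n2:back/v1/[-]
after 4 — deliver 1→3: n3:back/v1/[-]
after 5 — propose(1,'q'): ·
after 6 — deliver 1→2: n2:back/v1/[q]
after 7 — deliver 2→1: ·
after 8 — deliver 1→3: n3:back/v1/[q]
after 9 — deliver 3→1: n1:prim/v1/[q]
after 10 — deliver 1→0: n0:back/v1/[q]
after 11 — deliver 0→1: ·
after 12 — deliver 3→0: ·
after 13 — deliver 0→1: ·
after 14 — timeout(0): n0:back/v2/[q]
after 15 — deliver 0→2: n2:prim/v2/[q]
after 16 — timeout(3): n3:back/v2/[q]
after 17 — deliver 0→3: ·
after 18 — deliver 2→1: ·
after 19 — deliver 1→3: ·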